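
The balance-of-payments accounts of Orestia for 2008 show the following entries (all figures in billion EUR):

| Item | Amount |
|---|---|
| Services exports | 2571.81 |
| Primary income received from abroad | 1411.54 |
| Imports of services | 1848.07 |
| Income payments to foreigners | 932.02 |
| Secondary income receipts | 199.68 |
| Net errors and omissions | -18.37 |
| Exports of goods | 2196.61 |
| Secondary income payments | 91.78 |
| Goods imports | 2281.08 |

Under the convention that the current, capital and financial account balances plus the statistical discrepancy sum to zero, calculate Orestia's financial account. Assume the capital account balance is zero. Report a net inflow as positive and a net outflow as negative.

-1208.32

Goods balance = 2196.61 - 2281.08 = -84.47
Services balance = 2571.81 - 1848.07 = 723.74
Trade balance (goods + services) = -84.47 + 723.74 = 639.27
Net primary income = 1411.54 - 932.02 = 479.52
Net secondary income = 199.68 - 91.78 = 107.90
Current account = 639.27 + 479.52 + 107.90 = 1226.69
Financial account = -(1226.69 + (-18.37)) = -1208.32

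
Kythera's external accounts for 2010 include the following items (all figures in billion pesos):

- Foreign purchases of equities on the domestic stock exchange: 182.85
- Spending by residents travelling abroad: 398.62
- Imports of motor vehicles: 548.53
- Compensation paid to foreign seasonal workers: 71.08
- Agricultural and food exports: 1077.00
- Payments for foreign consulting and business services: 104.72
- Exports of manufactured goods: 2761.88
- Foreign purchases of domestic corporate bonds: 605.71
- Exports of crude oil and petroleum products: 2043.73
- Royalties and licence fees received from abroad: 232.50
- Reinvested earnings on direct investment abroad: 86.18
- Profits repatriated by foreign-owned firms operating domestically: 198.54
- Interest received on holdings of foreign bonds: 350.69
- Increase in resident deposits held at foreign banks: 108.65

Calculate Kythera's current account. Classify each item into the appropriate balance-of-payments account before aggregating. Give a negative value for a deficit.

5230.49

Goods: 2043.73 - 548.53 + 1077.00 + 2761.88 = 5334.08
Services: -104.72 - 398.62 + 232.50 = -270.84
Primary income: -71.08 + 350.69 + 86.18 - 198.54 = 167.25
Current account = 5334.08 + (-270.84) + 167.25 = 5230.49
(Excluded from the current account — financial account: foreign purchases of equities on the domestic stock exchange 182.85, foreign purchases of domestic corporate bonds 605.71, increase in resident deposits held at foreign banks 108.65.)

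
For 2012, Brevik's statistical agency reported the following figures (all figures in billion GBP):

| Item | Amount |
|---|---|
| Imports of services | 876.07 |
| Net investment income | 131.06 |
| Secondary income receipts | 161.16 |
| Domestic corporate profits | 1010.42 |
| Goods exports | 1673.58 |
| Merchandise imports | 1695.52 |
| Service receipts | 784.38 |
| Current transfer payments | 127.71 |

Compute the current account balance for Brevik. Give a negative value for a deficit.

Goods balance = 1673.58 - 1695.52 = -21.94
Services balance = 784.38 - 876.07 = -91.69
Trade balance (goods + services) = -21.94 + (-91.69) = -113.63
Net primary income = 131.06
Net secondary income = 161.16 - 127.71 = 33.45
Current account = -113.63 + 131.06 + 33.45 = 50.88

50.88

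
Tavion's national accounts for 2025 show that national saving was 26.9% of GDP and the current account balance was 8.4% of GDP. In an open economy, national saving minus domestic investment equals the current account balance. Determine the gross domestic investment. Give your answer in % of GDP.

S - I = CA (net lending to the rest of the world).
I = S - CA = 26.9 - 8.4 = 18.5

18.5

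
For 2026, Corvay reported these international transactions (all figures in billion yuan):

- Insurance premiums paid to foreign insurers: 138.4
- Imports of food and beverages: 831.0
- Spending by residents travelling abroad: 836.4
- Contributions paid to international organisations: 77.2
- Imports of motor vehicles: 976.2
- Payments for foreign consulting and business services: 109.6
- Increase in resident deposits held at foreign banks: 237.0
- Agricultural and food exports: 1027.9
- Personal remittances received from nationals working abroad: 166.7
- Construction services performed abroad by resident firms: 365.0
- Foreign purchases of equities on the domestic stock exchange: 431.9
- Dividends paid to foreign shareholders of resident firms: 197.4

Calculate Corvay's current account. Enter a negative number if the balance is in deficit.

-1606.6

Goods: -976.2 + 1027.9 - 831.0 = -779.3
Services: -109.6 + 365.0 - 138.4 - 836.4 = -719.4
Primary income: -197.4
Secondary income: 166.7 - 77.2 = 89.5
Current account = (-779.3) + (-719.4) + (-197.4) + 89.5 = -1606.6
(Excluded from the current account — financial account: increase in resident deposits held at foreign banks 237.0, foreign purchases of equities on the domestic stock exchange 431.9.)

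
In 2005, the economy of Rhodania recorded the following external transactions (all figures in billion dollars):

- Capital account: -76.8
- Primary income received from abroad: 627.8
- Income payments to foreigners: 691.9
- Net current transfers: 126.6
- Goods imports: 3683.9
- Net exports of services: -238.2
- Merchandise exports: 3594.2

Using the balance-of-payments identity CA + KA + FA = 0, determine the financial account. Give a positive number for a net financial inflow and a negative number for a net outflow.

Goods balance = 3594.2 - 3683.9 = -89.7
Services balance = -238.2
Trade balance (goods + services) = -89.7 + (-238.2) = -327.9
Net primary income = 627.8 - 691.9 = -64.1
Net secondary income = 126.6
Current account = -327.9 + (-64.1) + 126.6 = -265.4
Financial account = -(-265.4 + (-76.8)) = 342.2

342.2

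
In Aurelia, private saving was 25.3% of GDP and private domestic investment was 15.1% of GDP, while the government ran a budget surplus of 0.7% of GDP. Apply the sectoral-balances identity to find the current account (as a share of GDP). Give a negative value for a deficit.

10.9

By the sectoral-balances identity, CA = (S_private - I) + (T - G).
Private balance = 25.3 - 15.1 = 10.2
Government balance (T - G) = 0.7
CA = 10.2 + 0.7 = 10.9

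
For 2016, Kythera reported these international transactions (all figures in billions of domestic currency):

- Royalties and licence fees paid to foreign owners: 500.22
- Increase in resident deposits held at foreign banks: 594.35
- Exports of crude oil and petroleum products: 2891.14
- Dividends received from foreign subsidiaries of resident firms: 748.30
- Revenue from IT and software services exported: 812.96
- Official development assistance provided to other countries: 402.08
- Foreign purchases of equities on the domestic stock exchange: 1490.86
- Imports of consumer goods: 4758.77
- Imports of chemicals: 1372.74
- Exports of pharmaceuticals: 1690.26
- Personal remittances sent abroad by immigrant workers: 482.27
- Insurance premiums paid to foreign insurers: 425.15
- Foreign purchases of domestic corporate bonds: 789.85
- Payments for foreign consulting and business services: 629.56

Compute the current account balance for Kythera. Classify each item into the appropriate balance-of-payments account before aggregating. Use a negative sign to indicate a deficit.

Goods: -4758.77 + 2891.14 + 1690.26 - 1372.74 = -1550.11
Services: -629.56 - 500.22 + 812.96 - 425.15 = -741.97
Primary income: 748.30
Secondary income: -482.27 - 402.08 = -884.35
Current account = (-1550.11) + (-741.97) + 748.30 + (-884.35) = -2428.13
(Excluded from the current account — financial account: increase in resident deposits held at foreign banks 594.35, foreign purchases of equities on the domestic stock exchange 1490.86, foreign purchases of domestic corporate bonds 789.85.)

-2428.13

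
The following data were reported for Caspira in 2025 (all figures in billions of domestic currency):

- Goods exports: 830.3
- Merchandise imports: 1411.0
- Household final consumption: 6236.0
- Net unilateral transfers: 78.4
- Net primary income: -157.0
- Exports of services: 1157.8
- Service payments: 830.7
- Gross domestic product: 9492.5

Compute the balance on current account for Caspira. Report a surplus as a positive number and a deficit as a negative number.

Goods balance = 830.3 - 1411.0 = -580.7
Services balance = 1157.8 - 830.7 = 327.1
Trade balance (goods + services) = -580.7 + 327.1 = -253.6
Net primary income = -157.0
Net secondary income = 78.4
Current account = -253.6 + (-157.0) + 78.4 = -332.2

-332.2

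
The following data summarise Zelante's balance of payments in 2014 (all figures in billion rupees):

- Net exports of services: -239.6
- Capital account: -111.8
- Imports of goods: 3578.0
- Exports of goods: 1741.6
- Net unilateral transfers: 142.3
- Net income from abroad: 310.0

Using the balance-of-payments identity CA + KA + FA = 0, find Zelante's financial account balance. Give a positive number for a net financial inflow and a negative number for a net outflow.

1735.5

Goods balance = 1741.6 - 3578.0 = -1836.4
Services balance = -239.6
Trade balance (goods + services) = -1836.4 + (-239.6) = -2076.0
Net primary income = 310.0
Net secondary income = 142.3
Current account = -2076.0 + 310.0 + 142.3 = -1623.7
Financial account = -(-1623.7 + (-111.8)) = 1735.5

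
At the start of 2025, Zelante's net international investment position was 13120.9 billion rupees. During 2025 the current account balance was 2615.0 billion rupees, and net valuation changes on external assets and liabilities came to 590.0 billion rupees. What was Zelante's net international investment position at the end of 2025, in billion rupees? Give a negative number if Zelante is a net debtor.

16325.9

Change in NIIP = current account + net valuation change = 2615.0 + 590.0 = 3205.0
End-of-year NIIP = 13120.9 + 3205.0 = 16325.9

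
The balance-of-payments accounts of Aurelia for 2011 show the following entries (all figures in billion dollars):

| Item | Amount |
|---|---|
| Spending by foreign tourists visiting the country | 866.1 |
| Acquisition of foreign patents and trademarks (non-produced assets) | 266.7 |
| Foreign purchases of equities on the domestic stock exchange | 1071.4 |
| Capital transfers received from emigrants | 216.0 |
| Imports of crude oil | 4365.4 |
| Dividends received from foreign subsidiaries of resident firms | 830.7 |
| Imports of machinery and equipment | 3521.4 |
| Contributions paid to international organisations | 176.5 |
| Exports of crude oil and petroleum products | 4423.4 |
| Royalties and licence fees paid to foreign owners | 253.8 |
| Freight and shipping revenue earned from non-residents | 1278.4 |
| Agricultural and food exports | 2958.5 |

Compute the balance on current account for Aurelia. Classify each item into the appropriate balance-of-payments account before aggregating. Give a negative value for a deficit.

Goods: 4423.4 - 4365.4 - 3521.4 + 2958.5 = -504.9
Services: 1278.4 + 866.1 - 253.8 = 1890.7
Primary income: 830.7
Secondary income: -176.5
Current account = (-504.9) + 1890.7 + 830.7 + (-176.5) = 2040.0
(Excluded from the current account — capital account: acquisition of foreign patents and trademarks (non-produced assets) 266.7, capital transfers received from emigrants 216.0; financial account: foreign purchases of equities on the domestic stock exchange 1071.4.)

2040.0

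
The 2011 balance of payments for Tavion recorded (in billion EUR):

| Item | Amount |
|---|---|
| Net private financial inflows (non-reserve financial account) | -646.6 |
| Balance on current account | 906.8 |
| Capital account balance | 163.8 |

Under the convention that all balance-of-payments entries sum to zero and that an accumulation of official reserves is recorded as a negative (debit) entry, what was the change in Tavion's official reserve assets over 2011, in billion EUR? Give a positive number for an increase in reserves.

Official reserve transactions balance = -(906.8 + 163.8 + (-646.6)) = -424.0
An accumulation of reserves is recorded as a debit (negative entry), so the change in the stock of reserves is the negative of that balance.
Change in official reserves = -(-424.0) = 424.0

424.0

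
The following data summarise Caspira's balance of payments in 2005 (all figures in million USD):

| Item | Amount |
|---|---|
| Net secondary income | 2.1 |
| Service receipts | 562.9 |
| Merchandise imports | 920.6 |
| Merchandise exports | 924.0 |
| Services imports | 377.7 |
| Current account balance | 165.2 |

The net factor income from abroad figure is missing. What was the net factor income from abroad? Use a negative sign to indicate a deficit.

-25.5

Current account = goods balance + services balance + net primary income + net secondary income
Sum of the known components = 190.7
Net factor income from abroad = CA - (known components) = 165.2 - 190.7 = -25.5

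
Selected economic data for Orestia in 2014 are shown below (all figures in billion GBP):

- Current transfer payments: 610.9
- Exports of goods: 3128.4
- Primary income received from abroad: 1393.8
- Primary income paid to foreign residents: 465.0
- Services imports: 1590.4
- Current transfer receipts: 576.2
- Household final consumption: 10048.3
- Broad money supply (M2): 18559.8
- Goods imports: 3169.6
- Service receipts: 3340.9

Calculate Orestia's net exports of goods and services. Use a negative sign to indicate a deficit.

Goods balance = 3128.4 - 3169.6 = -41.2
Services balance = 3340.9 - 1590.4 = 1750.5
Trade balance (goods + services) = -41.2 + 1750.5 = 1709.3

1709.3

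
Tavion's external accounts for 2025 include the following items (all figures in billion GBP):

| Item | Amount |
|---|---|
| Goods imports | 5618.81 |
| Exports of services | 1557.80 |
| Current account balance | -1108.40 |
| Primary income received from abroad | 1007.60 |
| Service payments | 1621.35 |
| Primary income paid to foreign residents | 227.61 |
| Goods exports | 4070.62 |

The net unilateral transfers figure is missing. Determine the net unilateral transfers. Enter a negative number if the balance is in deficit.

Current account = goods balance + services balance + net primary income + net secondary income
Sum of the known components = -831.75
Net unilateral transfers = CA - (known components) = -1108.40 - (-831.75) = -276.65

-276.65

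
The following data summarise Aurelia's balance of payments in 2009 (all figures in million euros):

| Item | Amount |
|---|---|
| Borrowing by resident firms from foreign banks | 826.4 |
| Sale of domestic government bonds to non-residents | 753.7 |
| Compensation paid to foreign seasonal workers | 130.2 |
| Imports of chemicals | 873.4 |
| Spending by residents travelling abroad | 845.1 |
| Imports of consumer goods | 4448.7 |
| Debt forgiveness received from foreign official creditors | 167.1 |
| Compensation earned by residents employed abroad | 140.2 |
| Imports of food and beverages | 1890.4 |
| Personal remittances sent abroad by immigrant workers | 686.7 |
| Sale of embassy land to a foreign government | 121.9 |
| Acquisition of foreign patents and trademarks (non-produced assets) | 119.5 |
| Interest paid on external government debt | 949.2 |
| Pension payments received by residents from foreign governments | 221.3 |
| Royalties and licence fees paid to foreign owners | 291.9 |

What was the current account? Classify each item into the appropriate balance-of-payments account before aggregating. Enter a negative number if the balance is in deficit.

Goods: -873.4 - 4448.7 - 1890.4 = -7212.5
Services: -845.1 - 291.9 = -1137.0
Primary income: 140.2 - 130.2 - 949.2 = -939.2
Secondary income: 221.3 - 686.7 = -465.4
Current account = (-7212.5) + (-1137.0) + (-939.2) + (-465.4) = -9754.1
(Excluded from the current account — financial account: borrowing by resident firms from foreign banks 826.4, sale of domestic government bonds to non-residents 753.7; capital account: debt forgiveness received from foreign official creditors 167.1, sale of embassy land to a foreign government 121.9, acquisition of foreign patents and trademarks (non-produced assets) 119.5.)

-9754.1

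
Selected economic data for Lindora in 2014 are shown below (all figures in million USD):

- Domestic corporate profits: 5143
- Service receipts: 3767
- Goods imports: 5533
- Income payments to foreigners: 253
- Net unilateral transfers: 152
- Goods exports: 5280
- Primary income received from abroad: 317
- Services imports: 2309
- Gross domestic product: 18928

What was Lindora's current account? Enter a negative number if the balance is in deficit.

Goods balance = 5280 - 5533 = -253
Services balance = 3767 - 2309 = 1458
Trade balance (goods + services) = -253 + 1458 = 1205
Net primary income = 317 - 253 = 64
Net secondary income = 152
Current account = 1205 + 64 + 152 = 1421

1421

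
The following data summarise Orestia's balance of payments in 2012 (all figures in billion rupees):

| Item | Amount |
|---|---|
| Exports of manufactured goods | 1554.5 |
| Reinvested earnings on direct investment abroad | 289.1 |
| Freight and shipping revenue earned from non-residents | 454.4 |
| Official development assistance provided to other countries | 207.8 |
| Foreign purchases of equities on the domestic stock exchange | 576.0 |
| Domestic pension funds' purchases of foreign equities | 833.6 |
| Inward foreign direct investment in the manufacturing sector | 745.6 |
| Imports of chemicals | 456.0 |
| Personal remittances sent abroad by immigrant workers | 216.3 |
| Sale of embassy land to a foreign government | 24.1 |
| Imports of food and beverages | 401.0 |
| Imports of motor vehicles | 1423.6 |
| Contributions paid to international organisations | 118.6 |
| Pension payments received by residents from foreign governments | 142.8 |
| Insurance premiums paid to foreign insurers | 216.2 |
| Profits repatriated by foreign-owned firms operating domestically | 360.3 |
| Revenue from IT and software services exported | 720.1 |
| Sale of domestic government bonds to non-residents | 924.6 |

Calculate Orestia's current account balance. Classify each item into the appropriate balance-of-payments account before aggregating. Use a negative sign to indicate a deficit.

Goods: -1423.6 - 456.0 - 401.0 + 1554.5 = -726.1
Services: 454.4 - 216.2 + 720.1 = 958.3
Primary income: -360.3 + 289.1 = -71.2
Secondary income: -207.8 - 216.3 - 118.6 + 142.8 = -399.9
Current account = (-726.1) + 958.3 + (-71.2) + (-399.9) = -238.9
(Excluded from the current account — financial account: foreign purchases of equities on the domestic stock exchange 576.0, domestic pension funds' purchases of foreign equities 833.6, inward foreign direct investment in the manufacturing sector 745.6, sale of domestic government bonds to non-residents 924.6; capital account: sale of embassy land to a foreign government 24.1.)

-238.9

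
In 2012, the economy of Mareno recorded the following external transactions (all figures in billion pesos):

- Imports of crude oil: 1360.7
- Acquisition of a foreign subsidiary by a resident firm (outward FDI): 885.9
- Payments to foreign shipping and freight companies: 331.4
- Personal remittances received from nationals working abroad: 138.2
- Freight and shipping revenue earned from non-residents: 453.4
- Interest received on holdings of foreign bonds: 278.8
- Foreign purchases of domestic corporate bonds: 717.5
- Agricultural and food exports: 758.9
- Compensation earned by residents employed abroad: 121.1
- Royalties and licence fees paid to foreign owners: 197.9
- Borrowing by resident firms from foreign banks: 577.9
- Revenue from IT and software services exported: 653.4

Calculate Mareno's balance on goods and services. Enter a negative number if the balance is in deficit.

-24.3

Goods: -1360.7 + 758.9 = -601.8
Services: 653.4 + 453.4 - 197.9 - 331.4 = 577.5
Trade balance = -601.8 + 577.5 = -24.3
(Excluded from the trade balance — financial account: acquisition of a foreign subsidiary by a resident firm (outward FDI) 885.9, foreign purchases of domestic corporate bonds 717.5, borrowing by resident firms from foreign banks 577.9; secondary income: personal remittances received from nationals working abroad 138.2; primary income: interest received on holdings of foreign bonds 278.8, compensation earned by residents employed abroad 121.1.)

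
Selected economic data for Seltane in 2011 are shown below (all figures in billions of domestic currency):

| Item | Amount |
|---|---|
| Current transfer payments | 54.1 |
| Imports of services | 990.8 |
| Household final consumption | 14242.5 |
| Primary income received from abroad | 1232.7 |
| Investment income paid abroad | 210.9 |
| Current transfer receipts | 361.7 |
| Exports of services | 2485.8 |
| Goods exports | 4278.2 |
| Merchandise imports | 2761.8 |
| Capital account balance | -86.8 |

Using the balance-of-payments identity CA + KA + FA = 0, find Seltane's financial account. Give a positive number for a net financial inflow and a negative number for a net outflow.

-4254.0

Goods balance = 4278.2 - 2761.8 = 1516.4
Services balance = 2485.8 - 990.8 = 1495.0
Trade balance (goods + services) = 1516.4 + 1495.0 = 3011.4
Net primary income = 1232.7 - 210.9 = 1021.8
Net secondary income = 361.7 - 54.1 = 307.6
Current account = 3011.4 + 1021.8 + 307.6 = 4340.8
Financial account = -(4340.8 + (-86.8)) = -4254.0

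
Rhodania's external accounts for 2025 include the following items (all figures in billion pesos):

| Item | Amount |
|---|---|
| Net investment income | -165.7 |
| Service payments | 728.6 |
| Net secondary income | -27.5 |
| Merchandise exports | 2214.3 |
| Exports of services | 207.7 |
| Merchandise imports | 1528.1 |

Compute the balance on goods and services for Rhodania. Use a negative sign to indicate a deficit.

165.3

Goods balance = 2214.3 - 1528.1 = 686.2
Services balance = 207.7 - 728.6 = -520.9
Trade balance (goods + services) = 686.2 + (-520.9) = 165.3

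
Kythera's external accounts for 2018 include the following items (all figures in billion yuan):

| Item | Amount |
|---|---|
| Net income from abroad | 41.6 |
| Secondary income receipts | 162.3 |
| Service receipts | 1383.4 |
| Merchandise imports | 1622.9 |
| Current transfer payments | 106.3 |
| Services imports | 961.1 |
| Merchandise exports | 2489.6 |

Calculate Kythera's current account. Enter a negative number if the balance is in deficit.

1386.6

Goods balance = 2489.6 - 1622.9 = 866.7
Services balance = 1383.4 - 961.1 = 422.3
Trade balance (goods + services) = 866.7 + 422.3 = 1289.0
Net primary income = 41.6
Net secondary income = 162.3 - 106.3 = 56.0
Current account = 1289.0 + 41.6 + 56.0 = 1386.6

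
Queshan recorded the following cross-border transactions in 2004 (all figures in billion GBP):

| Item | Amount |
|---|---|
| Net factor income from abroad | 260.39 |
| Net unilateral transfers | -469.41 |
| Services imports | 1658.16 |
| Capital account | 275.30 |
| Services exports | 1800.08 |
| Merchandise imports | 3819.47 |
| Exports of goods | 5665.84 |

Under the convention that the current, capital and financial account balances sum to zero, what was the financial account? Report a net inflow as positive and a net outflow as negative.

-2054.57

Goods balance = 5665.84 - 3819.47 = 1846.37
Services balance = 1800.08 - 1658.16 = 141.92
Trade balance (goods + services) = 1846.37 + 141.92 = 1988.29
Net primary income = 260.39
Net secondary income = -469.41
Current account = 1988.29 + 260.39 + (-469.41) = 1779.27
Financial account = -(1779.27 + 275.30) = -2054.57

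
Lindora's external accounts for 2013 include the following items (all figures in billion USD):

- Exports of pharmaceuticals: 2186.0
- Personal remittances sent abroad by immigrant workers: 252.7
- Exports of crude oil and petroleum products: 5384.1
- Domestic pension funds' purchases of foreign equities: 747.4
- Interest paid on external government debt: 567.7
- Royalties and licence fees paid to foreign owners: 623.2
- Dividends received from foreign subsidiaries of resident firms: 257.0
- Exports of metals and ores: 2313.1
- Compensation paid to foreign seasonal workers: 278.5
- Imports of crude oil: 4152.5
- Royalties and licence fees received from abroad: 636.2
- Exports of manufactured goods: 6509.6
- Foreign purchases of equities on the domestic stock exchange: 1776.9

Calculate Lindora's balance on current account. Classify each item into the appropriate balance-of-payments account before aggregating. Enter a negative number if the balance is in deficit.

11411.4

Goods: 6509.6 + 2186.0 + 2313.1 + 5384.1 - 4152.5 = 12240.3
Services: 636.2 - 623.2 = 13.0
Primary income: 257.0 - 278.5 - 567.7 = -589.2
Secondary income: -252.7
Current account = 12240.3 + 13.0 + (-589.2) + (-252.7) = 11411.4
(Excluded from the current account — financial account: domestic pension funds' purchases of foreign equities 747.4, foreign purchases of equities on the domestic stock exchange 1776.9.)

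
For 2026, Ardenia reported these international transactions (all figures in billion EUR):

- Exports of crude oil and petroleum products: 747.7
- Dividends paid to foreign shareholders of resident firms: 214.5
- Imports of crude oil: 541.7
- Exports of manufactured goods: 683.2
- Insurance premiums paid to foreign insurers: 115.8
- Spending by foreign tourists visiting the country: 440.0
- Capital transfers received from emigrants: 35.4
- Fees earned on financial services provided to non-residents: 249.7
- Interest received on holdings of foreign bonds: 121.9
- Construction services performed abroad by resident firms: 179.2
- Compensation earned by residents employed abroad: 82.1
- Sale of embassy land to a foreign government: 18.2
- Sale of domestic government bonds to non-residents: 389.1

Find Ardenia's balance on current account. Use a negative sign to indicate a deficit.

Goods: 747.7 + 683.2 - 541.7 = 889.2
Services: 179.2 + 440.0 - 115.8 + 249.7 = 753.1
Primary income: 82.1 + 121.9 - 214.5 = -10.5
Current account = 889.2 + 753.1 + (-10.5) = 1631.8
(Excluded from the current account — capital account: capital transfers received from emigrants 35.4, sale of embassy land to a foreign government 18.2; financial account: sale of domestic government bonds to non-residents 389.1.)

1631.8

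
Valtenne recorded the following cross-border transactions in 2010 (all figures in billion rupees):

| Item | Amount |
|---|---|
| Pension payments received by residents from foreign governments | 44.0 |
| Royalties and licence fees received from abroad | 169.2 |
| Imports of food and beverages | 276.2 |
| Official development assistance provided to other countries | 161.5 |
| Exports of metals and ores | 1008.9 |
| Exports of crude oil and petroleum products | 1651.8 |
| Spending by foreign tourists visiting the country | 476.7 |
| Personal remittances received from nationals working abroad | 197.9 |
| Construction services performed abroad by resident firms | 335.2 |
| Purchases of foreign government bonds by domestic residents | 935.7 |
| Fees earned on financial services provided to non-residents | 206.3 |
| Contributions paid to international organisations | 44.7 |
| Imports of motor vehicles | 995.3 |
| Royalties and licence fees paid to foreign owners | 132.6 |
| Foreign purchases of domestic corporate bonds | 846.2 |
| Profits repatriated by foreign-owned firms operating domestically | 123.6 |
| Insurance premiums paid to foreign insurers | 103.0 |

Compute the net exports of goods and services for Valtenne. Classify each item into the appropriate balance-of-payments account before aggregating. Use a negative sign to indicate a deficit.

Goods: -276.2 + 1651.8 + 1008.9 - 995.3 = 1389.2
Services: 335.2 + 476.7 - 132.6 + 206.3 + 169.2 - 103.0 = 951.8
Trade balance = 1389.2 + 951.8 = 2341.0
(Excluded from the trade balance — secondary income: pension payments received by residents from foreign governments 44.0, official development assistance provided to other countries 161.5, personal remittances received from nationals working abroad 197.9, contributions paid to international organisations 44.7; financial account: purchases of foreign government bonds by domestic residents 935.7, foreign purchases of domestic corporate bonds 846.2; primary income: profits repatriated by foreign-owned firms operating domestically 123.6.)

2341.0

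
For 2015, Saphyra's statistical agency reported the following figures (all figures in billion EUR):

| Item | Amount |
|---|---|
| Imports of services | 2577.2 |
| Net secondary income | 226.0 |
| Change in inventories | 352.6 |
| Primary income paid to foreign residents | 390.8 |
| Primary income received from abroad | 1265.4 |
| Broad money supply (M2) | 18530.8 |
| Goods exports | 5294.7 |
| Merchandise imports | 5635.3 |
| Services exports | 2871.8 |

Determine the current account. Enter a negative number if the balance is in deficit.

1054.6

Goods balance = 5294.7 - 5635.3 = -340.6
Services balance = 2871.8 - 2577.2 = 294.6
Trade balance (goods + services) = -340.6 + 294.6 = -46.0
Net primary income = 1265.4 - 390.8 = 874.6
Net secondary income = 226.0
Current account = -46.0 + 874.6 + 226.0 = 1054.6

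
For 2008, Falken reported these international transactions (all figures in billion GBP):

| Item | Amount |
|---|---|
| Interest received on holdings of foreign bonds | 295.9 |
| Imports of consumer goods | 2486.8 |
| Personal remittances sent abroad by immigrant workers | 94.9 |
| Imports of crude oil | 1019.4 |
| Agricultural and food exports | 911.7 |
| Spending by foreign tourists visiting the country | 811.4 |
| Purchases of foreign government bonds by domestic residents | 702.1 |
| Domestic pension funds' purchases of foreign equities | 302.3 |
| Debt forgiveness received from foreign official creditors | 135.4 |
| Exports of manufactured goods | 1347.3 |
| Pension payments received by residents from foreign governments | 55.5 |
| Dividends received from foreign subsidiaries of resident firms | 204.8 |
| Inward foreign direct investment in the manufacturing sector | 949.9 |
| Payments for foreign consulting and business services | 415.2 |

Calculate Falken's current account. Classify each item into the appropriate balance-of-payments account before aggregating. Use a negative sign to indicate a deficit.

-389.7

Goods: -2486.8 + 911.7 + 1347.3 - 1019.4 = -1247.2
Services: -415.2 + 811.4 = 396.2
Primary income: 295.9 + 204.8 = 500.7
Secondary income: 55.5 - 94.9 = -39.4
Current account = (-1247.2) + 396.2 + 500.7 + (-39.4) = -389.7
(Excluded from the current account — financial account: purchases of foreign government bonds by domestic residents 702.1, domestic pension funds' purchases of foreign equities 302.3, inward foreign direct investment in the manufacturing sector 949.9; capital account: debt forgiveness received from foreign official creditors 135.4.)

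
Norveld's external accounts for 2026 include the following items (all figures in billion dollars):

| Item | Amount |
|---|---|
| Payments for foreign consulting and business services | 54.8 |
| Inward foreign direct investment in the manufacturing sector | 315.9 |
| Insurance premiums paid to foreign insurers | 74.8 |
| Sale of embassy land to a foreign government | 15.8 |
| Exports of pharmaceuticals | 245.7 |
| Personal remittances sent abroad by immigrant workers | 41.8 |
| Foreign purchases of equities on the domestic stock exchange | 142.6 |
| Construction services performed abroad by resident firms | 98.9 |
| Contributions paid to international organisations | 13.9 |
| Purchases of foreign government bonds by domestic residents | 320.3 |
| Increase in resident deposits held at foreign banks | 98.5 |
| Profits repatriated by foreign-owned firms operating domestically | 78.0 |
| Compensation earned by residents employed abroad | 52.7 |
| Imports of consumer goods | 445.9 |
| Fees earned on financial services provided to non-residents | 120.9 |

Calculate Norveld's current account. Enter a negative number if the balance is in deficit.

Goods: 245.7 - 445.9 = -200.2
Services: -54.8 - 74.8 + 98.9 + 120.9 = 90.2
Primary income: -78.0 + 52.7 = -25.3
Secondary income: -13.9 - 41.8 = -55.7
Current account = (-200.2) + 90.2 + (-25.3) + (-55.7) = -191.0
(Excluded from the current account — financial account: inward foreign direct investment in the manufacturing sector 315.9, foreign purchases of equities on the domestic stock exchange 142.6, purchases of foreign government bonds by domestic residents 320.3, increase in resident deposits held at foreign banks 98.5; capital account: sale of embassy land to a foreign government 15.8.)

-191.0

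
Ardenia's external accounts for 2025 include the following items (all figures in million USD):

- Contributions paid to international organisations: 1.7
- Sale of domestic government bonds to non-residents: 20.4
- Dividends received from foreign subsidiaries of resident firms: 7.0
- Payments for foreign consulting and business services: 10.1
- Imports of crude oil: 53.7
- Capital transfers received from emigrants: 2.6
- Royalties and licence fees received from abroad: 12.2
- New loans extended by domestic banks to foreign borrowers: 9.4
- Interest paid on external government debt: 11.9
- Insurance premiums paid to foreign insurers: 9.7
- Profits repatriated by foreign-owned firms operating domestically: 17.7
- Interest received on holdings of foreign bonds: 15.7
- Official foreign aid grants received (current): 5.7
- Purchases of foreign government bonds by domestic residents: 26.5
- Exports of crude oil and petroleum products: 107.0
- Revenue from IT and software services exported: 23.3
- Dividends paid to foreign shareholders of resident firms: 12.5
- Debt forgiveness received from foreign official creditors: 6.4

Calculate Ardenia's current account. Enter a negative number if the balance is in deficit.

Goods: 107.0 - 53.7 = 53.3
Services: 12.2 + 23.3 - 9.7 - 10.1 = 15.7
Primary income: 7.0 - 11.9 + 15.7 - 12.5 - 17.7 = -19.4
Secondary income: 5.7 - 1.7 = 4.0
Current account = 53.3 + 15.7 + (-19.4) + 4.0 = 53.6
(Excluded from the current account — financial account: sale of domestic government bonds to non-residents 20.4, new loans extended by domestic banks to foreign borrowers 9.4, purchases of foreign government bonds by domestic residents 26.5; capital account: capital transfers received from emigrants 2.6, debt forgiveness received from foreign official creditors 6.4.)

53.6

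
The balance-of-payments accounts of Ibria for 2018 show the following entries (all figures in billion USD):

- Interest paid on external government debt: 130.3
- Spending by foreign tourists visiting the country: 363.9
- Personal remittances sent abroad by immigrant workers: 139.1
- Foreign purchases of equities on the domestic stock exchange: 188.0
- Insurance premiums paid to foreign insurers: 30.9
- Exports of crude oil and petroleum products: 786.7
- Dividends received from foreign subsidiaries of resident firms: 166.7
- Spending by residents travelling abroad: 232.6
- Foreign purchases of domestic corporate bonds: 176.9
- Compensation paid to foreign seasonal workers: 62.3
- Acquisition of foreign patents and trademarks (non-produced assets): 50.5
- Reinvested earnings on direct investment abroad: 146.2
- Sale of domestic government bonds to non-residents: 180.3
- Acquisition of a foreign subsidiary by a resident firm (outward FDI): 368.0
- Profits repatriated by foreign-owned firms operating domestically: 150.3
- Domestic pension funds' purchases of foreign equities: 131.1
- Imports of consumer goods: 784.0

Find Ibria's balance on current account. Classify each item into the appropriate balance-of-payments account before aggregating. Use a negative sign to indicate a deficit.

Goods: -784.0 + 786.7 = 2.7
Services: 363.9 - 232.6 - 30.9 = 100.4
Primary income: 166.7 - 150.3 - 130.3 - 62.3 + 146.2 = -30.0
Secondary income: -139.1
Current account = 2.7 + 100.4 + (-30.0) + (-139.1) = -66.0
(Excluded from the current account — financial account: foreign purchases of equities on the domestic stock exchange 188.0, foreign purchases of domestic corporate bonds 176.9, sale of domestic government bonds to non-residents 180.3, acquisition of a foreign subsidiary by a resident firm (outward FDI) 368.0, domestic pension funds' purchases of foreign equities 131.1; capital account: acquisition of foreign patents and trademarks (non-produced assets) 50.5.)

-66.0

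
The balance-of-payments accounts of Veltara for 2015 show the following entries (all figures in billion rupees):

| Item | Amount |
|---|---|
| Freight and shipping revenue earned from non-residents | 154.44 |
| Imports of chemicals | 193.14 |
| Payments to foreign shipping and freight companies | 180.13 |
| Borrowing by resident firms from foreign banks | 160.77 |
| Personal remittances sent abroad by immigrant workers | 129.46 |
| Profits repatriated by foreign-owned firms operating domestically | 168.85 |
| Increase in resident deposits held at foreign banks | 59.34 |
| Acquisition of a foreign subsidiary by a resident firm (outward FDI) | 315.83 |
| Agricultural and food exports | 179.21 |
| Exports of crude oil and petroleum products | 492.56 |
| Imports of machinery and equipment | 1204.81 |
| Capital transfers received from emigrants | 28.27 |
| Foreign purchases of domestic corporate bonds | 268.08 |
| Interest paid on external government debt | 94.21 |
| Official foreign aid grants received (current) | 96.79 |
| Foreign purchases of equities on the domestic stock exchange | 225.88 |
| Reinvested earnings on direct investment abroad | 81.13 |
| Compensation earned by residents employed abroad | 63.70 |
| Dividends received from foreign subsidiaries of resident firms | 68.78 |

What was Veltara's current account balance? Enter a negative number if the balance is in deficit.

-833.99

Goods: 179.21 + 492.56 - 1204.81 - 193.14 = -726.18
Services: 154.44 - 180.13 = -25.69
Primary income: -94.21 + 63.70 - 168.85 + 68.78 + 81.13 = -49.45
Secondary income: 96.79 - 129.46 = -32.67
Current account = (-726.18) + (-25.69) + (-49.45) + (-32.67) = -833.99
(Excluded from the current account — financial account: borrowing by resident firms from foreign banks 160.77, increase in resident deposits held at foreign banks 59.34, acquisition of a foreign subsidiary by a resident firm (outward FDI) 315.83, foreign purchases of domestic corporate bonds 268.08, foreign purchases of equities on the domestic stock exchange 225.88; capital account: capital transfers received from emigrants 28.27.)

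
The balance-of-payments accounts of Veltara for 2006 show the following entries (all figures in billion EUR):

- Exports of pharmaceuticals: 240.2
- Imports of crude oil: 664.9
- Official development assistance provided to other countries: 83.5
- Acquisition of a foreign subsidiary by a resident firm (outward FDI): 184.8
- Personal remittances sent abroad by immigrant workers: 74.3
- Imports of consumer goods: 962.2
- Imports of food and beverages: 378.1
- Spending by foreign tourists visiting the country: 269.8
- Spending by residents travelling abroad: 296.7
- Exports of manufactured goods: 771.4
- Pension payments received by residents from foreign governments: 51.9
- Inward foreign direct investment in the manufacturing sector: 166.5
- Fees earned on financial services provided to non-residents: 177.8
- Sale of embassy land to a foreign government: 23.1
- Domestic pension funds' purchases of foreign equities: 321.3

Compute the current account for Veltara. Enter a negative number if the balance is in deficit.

Goods: 771.4 - 378.1 - 664.9 - 962.2 + 240.2 = -993.6
Services: -296.7 + 177.8 + 269.8 = 150.9
Secondary income: 51.9 - 83.5 - 74.3 = -105.9
Current account = (-993.6) + 150.9 + (-105.9) = -948.6
(Excluded from the current account — financial account: acquisition of a foreign subsidiary by a resident firm (outward FDI) 184.8, inward foreign direct investment in the manufacturing sector 166.5, domestic pension funds' purchases of foreign equities 321.3; capital account: sale of embassy land to a foreign government 23.1.)

-948.6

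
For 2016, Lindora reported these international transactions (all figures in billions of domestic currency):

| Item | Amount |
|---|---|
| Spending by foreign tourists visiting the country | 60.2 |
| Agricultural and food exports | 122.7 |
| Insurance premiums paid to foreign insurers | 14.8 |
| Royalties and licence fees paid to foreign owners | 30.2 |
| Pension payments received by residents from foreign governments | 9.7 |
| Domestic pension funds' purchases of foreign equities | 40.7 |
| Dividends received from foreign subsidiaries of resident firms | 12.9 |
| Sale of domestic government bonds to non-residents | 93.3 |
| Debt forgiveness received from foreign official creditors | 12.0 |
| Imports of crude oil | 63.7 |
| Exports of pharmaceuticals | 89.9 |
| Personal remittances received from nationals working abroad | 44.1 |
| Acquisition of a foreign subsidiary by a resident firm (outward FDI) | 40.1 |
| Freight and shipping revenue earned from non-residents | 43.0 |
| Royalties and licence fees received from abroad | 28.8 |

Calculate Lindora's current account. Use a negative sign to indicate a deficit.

302.6

Goods: 122.7 + 89.9 - 63.7 = 148.9
Services: 60.2 + 28.8 + 43.0 - 14.8 - 30.2 = 87.0
Primary income: 12.9
Secondary income: 9.7 + 44.1 = 53.8
Current account = 148.9 + 87.0 + 12.9 + 53.8 = 302.6
(Excluded from the current account — financial account: domestic pension funds' purchases of foreign equities 40.7, sale of domestic government bonds to non-residents 93.3, acquisition of a foreign subsidiary by a resident firm (outward FDI) 40.1; capital account: debt forgiveness received from foreign official creditors 12.0.)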